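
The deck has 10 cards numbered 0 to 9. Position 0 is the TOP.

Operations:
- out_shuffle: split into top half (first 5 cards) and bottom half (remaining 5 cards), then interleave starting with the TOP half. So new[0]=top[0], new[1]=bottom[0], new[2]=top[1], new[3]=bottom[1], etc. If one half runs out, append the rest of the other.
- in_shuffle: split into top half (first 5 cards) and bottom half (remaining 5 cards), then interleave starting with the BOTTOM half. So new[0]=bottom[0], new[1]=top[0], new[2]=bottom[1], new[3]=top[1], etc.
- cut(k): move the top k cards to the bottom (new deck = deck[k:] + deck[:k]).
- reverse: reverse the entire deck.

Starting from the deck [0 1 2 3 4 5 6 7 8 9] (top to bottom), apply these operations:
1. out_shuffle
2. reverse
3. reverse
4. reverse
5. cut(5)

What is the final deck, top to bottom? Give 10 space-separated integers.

After op 1 (out_shuffle): [0 5 1 6 2 7 3 8 4 9]
After op 2 (reverse): [9 4 8 3 7 2 6 1 5 0]
After op 3 (reverse): [0 5 1 6 2 7 3 8 4 9]
After op 4 (reverse): [9 4 8 3 7 2 6 1 5 0]
After op 5 (cut(5)): [2 6 1 5 0 9 4 8 3 7]

Answer: 2 6 1 5 0 9 4 8 3 7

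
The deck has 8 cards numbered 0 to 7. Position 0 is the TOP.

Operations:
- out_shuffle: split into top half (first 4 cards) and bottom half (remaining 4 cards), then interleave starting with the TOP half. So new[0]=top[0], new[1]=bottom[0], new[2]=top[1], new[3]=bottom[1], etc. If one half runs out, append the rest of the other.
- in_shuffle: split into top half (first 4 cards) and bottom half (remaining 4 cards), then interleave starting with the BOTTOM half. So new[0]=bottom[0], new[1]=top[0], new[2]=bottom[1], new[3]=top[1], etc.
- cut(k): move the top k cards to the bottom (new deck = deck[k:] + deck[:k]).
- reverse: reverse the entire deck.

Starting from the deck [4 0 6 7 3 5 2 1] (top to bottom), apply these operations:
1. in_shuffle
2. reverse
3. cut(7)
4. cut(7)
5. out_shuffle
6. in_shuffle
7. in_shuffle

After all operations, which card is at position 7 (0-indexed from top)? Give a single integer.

Answer: 6

Derivation:
After op 1 (in_shuffle): [3 4 5 0 2 6 1 7]
After op 2 (reverse): [7 1 6 2 0 5 4 3]
After op 3 (cut(7)): [3 7 1 6 2 0 5 4]
After op 4 (cut(7)): [4 3 7 1 6 2 0 5]
After op 5 (out_shuffle): [4 6 3 2 7 0 1 5]
After op 6 (in_shuffle): [7 4 0 6 1 3 5 2]
After op 7 (in_shuffle): [1 7 3 4 5 0 2 6]
Position 7: card 6.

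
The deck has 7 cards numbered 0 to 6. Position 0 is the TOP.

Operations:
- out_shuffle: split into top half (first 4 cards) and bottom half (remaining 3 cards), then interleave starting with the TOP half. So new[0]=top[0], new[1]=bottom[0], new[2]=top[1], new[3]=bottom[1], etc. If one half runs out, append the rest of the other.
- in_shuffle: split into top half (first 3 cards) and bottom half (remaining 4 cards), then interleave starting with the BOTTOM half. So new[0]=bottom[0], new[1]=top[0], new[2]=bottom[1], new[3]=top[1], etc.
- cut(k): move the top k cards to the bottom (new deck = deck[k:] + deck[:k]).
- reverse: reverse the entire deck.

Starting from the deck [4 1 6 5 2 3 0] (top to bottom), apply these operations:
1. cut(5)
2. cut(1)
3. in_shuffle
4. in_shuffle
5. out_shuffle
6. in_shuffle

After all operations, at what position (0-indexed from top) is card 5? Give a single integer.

Answer: 0

Derivation:
After op 1 (cut(5)): [3 0 4 1 6 5 2]
After op 2 (cut(1)): [0 4 1 6 5 2 3]
After op 3 (in_shuffle): [6 0 5 4 2 1 3]
After op 4 (in_shuffle): [4 6 2 0 1 5 3]
After op 5 (out_shuffle): [4 1 6 5 2 3 0]
After op 6 (in_shuffle): [5 4 2 1 3 6 0]
Card 5 is at position 0.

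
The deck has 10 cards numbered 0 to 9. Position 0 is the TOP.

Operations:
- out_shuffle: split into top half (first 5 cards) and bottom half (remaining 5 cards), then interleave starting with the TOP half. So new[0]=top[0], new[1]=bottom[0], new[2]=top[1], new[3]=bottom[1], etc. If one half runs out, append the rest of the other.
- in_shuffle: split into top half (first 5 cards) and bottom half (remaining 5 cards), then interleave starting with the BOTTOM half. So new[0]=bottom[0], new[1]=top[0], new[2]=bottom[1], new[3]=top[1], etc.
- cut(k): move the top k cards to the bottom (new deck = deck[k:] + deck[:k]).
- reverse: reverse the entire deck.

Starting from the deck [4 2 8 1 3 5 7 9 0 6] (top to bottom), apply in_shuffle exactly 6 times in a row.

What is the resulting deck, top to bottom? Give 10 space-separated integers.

After op 1 (in_shuffle): [5 4 7 2 9 8 0 1 6 3]
After op 2 (in_shuffle): [8 5 0 4 1 7 6 2 3 9]
After op 3 (in_shuffle): [7 8 6 5 2 0 3 4 9 1]
After op 4 (in_shuffle): [0 7 3 8 4 6 9 5 1 2]
After op 5 (in_shuffle): [6 0 9 7 5 3 1 8 2 4]
After op 6 (in_shuffle): [3 6 1 0 8 9 2 7 4 5]

Answer: 3 6 1 0 8 9 2 7 4 5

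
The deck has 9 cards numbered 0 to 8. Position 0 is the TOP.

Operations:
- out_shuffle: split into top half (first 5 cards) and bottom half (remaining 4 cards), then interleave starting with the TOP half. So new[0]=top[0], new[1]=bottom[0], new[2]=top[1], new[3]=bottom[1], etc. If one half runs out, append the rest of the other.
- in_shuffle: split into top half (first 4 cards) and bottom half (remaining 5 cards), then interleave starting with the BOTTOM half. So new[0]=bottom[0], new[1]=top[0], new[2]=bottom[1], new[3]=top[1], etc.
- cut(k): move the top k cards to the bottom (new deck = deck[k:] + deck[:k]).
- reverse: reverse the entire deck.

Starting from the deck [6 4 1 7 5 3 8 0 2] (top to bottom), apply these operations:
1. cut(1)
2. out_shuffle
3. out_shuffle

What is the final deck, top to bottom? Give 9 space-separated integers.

Answer: 4 2 8 5 1 6 0 3 7

Derivation:
After op 1 (cut(1)): [4 1 7 5 3 8 0 2 6]
After op 2 (out_shuffle): [4 8 1 0 7 2 5 6 3]
After op 3 (out_shuffle): [4 2 8 5 1 6 0 3 7]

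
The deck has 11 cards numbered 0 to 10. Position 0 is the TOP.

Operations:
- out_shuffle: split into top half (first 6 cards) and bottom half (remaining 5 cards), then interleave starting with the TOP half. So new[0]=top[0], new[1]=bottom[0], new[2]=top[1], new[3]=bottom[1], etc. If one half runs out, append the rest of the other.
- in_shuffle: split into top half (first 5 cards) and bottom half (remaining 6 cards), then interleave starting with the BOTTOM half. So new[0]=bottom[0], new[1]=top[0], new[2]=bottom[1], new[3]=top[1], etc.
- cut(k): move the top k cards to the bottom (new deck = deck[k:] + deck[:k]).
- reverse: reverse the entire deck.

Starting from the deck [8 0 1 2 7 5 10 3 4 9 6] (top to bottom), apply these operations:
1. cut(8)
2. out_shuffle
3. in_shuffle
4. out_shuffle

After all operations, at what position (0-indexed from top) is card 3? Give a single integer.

After op 1 (cut(8)): [4 9 6 8 0 1 2 7 5 10 3]
After op 2 (out_shuffle): [4 2 9 7 6 5 8 10 0 3 1]
After op 3 (in_shuffle): [5 4 8 2 10 9 0 7 3 6 1]
After op 4 (out_shuffle): [5 0 4 7 8 3 2 6 10 1 9]
Card 3 is at position 5.

Answer: 5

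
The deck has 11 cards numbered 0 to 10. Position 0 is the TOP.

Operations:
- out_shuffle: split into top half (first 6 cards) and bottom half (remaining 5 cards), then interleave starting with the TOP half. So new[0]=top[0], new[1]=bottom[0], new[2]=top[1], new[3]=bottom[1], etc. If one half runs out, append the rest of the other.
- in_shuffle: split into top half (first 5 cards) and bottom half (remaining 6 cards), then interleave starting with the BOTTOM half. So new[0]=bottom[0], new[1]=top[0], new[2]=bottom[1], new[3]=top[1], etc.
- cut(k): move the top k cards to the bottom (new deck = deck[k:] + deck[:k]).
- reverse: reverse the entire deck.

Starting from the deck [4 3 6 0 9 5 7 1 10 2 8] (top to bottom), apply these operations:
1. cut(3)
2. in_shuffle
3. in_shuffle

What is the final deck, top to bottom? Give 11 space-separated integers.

Answer: 5 10 4 0 7 2 3 9 1 8 6

Derivation:
After op 1 (cut(3)): [0 9 5 7 1 10 2 8 4 3 6]
After op 2 (in_shuffle): [10 0 2 9 8 5 4 7 3 1 6]
After op 3 (in_shuffle): [5 10 4 0 7 2 3 9 1 8 6]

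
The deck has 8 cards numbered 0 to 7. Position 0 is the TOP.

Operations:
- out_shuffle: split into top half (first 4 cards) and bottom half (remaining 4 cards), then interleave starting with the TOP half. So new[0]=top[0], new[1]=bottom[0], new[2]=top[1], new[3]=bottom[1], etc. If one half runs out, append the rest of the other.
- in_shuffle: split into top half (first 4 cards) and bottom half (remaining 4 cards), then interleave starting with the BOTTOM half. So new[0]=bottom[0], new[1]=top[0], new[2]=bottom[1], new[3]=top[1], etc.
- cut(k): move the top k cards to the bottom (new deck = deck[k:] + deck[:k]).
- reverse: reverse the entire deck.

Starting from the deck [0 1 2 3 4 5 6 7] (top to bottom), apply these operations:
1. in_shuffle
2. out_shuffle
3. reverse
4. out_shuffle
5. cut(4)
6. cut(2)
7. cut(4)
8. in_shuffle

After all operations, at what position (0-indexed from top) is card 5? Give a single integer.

Answer: 0

Derivation:
After op 1 (in_shuffle): [4 0 5 1 6 2 7 3]
After op 2 (out_shuffle): [4 6 0 2 5 7 1 3]
After op 3 (reverse): [3 1 7 5 2 0 6 4]
After op 4 (out_shuffle): [3 2 1 0 7 6 5 4]
After op 5 (cut(4)): [7 6 5 4 3 2 1 0]
After op 6 (cut(2)): [5 4 3 2 1 0 7 6]
After op 7 (cut(4)): [1 0 7 6 5 4 3 2]
After op 8 (in_shuffle): [5 1 4 0 3 7 2 6]
Card 5 is at position 0.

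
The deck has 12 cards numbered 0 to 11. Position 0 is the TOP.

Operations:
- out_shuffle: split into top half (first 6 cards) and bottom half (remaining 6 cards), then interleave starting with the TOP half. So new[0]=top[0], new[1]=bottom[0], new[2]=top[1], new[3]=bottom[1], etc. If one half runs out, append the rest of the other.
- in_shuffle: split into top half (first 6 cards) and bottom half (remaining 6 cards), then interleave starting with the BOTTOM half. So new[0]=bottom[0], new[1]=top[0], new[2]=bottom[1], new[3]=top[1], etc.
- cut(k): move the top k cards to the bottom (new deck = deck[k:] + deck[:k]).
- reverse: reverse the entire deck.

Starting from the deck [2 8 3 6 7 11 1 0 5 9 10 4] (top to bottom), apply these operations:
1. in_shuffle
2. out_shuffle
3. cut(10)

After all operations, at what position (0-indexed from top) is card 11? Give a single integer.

After op 1 (in_shuffle): [1 2 0 8 5 3 9 6 10 7 4 11]
After op 2 (out_shuffle): [1 9 2 6 0 10 8 7 5 4 3 11]
After op 3 (cut(10)): [3 11 1 9 2 6 0 10 8 7 5 4]
Card 11 is at position 1.

Answer: 1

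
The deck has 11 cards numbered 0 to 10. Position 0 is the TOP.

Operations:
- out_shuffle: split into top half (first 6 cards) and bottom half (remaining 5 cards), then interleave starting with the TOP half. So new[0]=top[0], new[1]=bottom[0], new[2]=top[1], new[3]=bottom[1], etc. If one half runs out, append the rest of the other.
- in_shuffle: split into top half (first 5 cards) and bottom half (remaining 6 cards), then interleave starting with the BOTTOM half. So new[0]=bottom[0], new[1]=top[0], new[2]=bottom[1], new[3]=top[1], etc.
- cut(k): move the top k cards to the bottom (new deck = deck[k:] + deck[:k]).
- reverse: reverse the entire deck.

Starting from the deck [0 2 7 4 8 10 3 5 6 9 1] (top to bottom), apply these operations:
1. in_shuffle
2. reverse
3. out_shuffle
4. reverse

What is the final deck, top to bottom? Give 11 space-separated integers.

Answer: 7 10 6 0 4 3 9 2 8 5 1

Derivation:
After op 1 (in_shuffle): [10 0 3 2 5 7 6 4 9 8 1]
After op 2 (reverse): [1 8 9 4 6 7 5 2 3 0 10]
After op 3 (out_shuffle): [1 5 8 2 9 3 4 0 6 10 7]
After op 4 (reverse): [7 10 6 0 4 3 9 2 8 5 1]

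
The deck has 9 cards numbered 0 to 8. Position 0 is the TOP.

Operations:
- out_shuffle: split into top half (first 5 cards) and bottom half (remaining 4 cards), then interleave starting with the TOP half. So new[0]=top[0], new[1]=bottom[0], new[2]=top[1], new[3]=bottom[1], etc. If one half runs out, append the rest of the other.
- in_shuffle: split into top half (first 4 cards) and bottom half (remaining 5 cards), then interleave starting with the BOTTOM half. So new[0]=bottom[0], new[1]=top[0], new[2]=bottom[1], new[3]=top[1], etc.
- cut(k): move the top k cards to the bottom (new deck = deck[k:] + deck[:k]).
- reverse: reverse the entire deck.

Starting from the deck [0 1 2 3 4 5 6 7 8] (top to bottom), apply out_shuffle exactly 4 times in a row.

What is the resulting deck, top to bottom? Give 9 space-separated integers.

After op 1 (out_shuffle): [0 5 1 6 2 7 3 8 4]
After op 2 (out_shuffle): [0 7 5 3 1 8 6 4 2]
After op 3 (out_shuffle): [0 8 7 6 5 4 3 2 1]
After op 4 (out_shuffle): [0 4 8 3 7 2 6 1 5]

Answer: 0 4 8 3 7 2 6 1 5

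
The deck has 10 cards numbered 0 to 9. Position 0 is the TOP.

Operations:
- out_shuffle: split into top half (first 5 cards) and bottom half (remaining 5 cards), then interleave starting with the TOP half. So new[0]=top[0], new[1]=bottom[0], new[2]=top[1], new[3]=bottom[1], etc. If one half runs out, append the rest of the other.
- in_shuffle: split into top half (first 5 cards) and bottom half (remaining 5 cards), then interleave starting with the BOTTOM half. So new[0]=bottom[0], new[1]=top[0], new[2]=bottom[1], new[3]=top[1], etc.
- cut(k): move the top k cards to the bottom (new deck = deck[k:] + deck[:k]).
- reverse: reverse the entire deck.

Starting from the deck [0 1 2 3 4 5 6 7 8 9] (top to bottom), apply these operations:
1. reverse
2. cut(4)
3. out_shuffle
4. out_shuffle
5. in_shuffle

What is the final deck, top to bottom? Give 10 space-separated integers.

After op 1 (reverse): [9 8 7 6 5 4 3 2 1 0]
After op 2 (cut(4)): [5 4 3 2 1 0 9 8 7 6]
After op 3 (out_shuffle): [5 0 4 9 3 8 2 7 1 6]
After op 4 (out_shuffle): [5 8 0 2 4 7 9 1 3 6]
After op 5 (in_shuffle): [7 5 9 8 1 0 3 2 6 4]

Answer: 7 5 9 8 1 0 3 2 6 4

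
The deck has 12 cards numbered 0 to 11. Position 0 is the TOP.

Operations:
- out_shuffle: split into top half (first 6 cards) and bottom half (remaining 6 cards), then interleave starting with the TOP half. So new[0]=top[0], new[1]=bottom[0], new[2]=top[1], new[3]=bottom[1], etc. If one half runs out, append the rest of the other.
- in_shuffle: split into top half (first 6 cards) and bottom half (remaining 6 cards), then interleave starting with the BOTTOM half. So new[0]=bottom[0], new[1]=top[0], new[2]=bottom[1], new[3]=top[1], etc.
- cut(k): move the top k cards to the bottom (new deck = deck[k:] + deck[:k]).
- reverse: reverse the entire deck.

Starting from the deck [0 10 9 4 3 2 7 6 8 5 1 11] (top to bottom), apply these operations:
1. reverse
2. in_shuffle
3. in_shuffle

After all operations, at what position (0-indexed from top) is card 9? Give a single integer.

Answer: 0

Derivation:
After op 1 (reverse): [11 1 5 8 6 7 2 3 4 9 10 0]
After op 2 (in_shuffle): [2 11 3 1 4 5 9 8 10 6 0 7]
After op 3 (in_shuffle): [9 2 8 11 10 3 6 1 0 4 7 5]
Card 9 is at position 0.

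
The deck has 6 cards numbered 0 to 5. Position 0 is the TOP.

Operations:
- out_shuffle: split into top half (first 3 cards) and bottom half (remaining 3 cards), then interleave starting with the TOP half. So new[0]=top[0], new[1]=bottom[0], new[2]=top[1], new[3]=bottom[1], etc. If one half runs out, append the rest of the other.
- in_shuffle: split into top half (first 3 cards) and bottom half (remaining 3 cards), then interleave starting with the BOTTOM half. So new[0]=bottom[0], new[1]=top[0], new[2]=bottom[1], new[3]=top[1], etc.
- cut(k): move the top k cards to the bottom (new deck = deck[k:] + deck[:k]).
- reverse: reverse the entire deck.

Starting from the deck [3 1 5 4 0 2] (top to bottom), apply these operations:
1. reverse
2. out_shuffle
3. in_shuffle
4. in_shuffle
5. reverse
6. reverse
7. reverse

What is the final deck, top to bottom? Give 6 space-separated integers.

After op 1 (reverse): [2 0 4 5 1 3]
After op 2 (out_shuffle): [2 5 0 1 4 3]
After op 3 (in_shuffle): [1 2 4 5 3 0]
After op 4 (in_shuffle): [5 1 3 2 0 4]
After op 5 (reverse): [4 0 2 3 1 5]
After op 6 (reverse): [5 1 3 2 0 4]
After op 7 (reverse): [4 0 2 3 1 5]

Answer: 4 0 2 3 1 5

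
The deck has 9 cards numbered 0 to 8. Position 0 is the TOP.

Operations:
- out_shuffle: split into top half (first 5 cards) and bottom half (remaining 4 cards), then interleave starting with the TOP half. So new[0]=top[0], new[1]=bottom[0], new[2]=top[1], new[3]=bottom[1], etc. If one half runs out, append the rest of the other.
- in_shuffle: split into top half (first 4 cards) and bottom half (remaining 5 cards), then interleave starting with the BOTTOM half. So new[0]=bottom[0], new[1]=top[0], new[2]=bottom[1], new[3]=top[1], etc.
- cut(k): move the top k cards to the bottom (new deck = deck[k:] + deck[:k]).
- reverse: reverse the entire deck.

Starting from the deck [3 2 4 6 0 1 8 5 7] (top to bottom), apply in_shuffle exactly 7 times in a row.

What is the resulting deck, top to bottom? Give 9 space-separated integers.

After op 1 (in_shuffle): [0 3 1 2 8 4 5 6 7]
After op 2 (in_shuffle): [8 0 4 3 5 1 6 2 7]
After op 3 (in_shuffle): [5 8 1 0 6 4 2 3 7]
After op 4 (in_shuffle): [6 5 4 8 2 1 3 0 7]
After op 5 (in_shuffle): [2 6 1 5 3 4 0 8 7]
After op 6 (in_shuffle): [3 2 4 6 0 1 8 5 7]
After op 7 (in_shuffle): [0 3 1 2 8 4 5 6 7]

Answer: 0 3 1 2 8 4 5 6 7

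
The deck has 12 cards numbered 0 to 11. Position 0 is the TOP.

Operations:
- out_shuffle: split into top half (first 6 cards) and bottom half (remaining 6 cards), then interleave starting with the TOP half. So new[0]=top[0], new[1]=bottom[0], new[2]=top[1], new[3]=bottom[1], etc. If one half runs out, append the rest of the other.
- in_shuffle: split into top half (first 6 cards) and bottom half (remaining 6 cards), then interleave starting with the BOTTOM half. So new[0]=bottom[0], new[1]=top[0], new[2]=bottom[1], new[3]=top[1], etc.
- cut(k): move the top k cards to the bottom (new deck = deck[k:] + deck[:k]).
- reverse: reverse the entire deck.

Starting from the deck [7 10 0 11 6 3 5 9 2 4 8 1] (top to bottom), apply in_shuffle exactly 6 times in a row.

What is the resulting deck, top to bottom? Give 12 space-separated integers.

Answer: 1 8 4 2 9 5 3 6 11 0 10 7

Derivation:
After op 1 (in_shuffle): [5 7 9 10 2 0 4 11 8 6 1 3]
After op 2 (in_shuffle): [4 5 11 7 8 9 6 10 1 2 3 0]
After op 3 (in_shuffle): [6 4 10 5 1 11 2 7 3 8 0 9]
After op 4 (in_shuffle): [2 6 7 4 3 10 8 5 0 1 9 11]
After op 5 (in_shuffle): [8 2 5 6 0 7 1 4 9 3 11 10]
After op 6 (in_shuffle): [1 8 4 2 9 5 3 6 11 0 10 7]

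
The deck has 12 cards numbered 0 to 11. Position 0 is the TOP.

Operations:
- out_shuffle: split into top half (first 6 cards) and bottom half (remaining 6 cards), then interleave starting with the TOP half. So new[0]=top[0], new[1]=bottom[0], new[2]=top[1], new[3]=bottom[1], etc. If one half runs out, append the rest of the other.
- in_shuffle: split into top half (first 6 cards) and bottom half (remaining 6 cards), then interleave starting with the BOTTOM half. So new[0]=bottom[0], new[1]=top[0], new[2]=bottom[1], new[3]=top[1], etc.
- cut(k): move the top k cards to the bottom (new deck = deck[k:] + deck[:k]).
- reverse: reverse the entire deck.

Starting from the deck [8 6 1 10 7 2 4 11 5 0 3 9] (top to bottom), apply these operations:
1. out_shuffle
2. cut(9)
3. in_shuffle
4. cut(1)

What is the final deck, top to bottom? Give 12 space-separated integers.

After op 1 (out_shuffle): [8 4 6 11 1 5 10 0 7 3 2 9]
After op 2 (cut(9)): [3 2 9 8 4 6 11 1 5 10 0 7]
After op 3 (in_shuffle): [11 3 1 2 5 9 10 8 0 4 7 6]
After op 4 (cut(1)): [3 1 2 5 9 10 8 0 4 7 6 11]

Answer: 3 1 2 5 9 10 8 0 4 7 6 11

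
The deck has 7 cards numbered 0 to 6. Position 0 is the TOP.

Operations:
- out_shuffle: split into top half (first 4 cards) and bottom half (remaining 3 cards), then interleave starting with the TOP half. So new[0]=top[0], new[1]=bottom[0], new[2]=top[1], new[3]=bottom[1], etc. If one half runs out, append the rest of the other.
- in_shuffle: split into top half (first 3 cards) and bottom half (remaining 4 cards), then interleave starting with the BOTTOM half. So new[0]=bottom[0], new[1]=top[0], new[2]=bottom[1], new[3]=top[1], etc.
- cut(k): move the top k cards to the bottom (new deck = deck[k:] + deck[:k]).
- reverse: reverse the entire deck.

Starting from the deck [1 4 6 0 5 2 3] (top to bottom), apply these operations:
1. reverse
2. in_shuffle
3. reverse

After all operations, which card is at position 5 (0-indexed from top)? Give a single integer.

After op 1 (reverse): [3 2 5 0 6 4 1]
After op 2 (in_shuffle): [0 3 6 2 4 5 1]
After op 3 (reverse): [1 5 4 2 6 3 0]
Position 5: card 3.

Answer: 3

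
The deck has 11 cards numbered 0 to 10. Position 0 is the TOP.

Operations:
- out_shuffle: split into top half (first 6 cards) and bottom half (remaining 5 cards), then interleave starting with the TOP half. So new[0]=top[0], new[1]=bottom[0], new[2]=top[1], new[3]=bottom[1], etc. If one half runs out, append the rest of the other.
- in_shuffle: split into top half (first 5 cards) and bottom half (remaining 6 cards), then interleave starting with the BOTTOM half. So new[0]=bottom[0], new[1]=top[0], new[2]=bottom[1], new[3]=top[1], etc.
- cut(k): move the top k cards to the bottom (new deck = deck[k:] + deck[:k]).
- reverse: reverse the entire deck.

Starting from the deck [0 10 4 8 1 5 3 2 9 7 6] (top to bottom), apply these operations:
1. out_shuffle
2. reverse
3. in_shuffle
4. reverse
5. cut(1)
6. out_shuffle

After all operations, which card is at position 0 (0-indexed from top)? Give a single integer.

Answer: 8

Derivation:
After op 1 (out_shuffle): [0 3 10 2 4 9 8 7 1 6 5]
After op 2 (reverse): [5 6 1 7 8 9 4 2 10 3 0]
After op 3 (in_shuffle): [9 5 4 6 2 1 10 7 3 8 0]
After op 4 (reverse): [0 8 3 7 10 1 2 6 4 5 9]
After op 5 (cut(1)): [8 3 7 10 1 2 6 4 5 9 0]
After op 6 (out_shuffle): [8 6 3 4 7 5 10 9 1 0 2]
Position 0: card 8.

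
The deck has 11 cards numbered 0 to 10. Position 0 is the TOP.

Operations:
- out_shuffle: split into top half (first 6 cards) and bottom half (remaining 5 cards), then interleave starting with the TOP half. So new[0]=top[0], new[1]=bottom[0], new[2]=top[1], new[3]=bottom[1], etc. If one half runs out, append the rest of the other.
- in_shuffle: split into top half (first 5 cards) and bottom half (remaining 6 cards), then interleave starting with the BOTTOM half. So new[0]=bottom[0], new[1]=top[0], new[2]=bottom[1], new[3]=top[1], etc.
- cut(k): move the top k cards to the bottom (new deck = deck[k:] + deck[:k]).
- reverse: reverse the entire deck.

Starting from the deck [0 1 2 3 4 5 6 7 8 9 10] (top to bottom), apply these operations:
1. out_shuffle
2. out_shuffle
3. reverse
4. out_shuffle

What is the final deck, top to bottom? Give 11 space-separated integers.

After op 1 (out_shuffle): [0 6 1 7 2 8 3 9 4 10 5]
After op 2 (out_shuffle): [0 3 6 9 1 4 7 10 2 5 8]
After op 3 (reverse): [8 5 2 10 7 4 1 9 6 3 0]
After op 4 (out_shuffle): [8 1 5 9 2 6 10 3 7 0 4]

Answer: 8 1 5 9 2 6 10 3 7 0 4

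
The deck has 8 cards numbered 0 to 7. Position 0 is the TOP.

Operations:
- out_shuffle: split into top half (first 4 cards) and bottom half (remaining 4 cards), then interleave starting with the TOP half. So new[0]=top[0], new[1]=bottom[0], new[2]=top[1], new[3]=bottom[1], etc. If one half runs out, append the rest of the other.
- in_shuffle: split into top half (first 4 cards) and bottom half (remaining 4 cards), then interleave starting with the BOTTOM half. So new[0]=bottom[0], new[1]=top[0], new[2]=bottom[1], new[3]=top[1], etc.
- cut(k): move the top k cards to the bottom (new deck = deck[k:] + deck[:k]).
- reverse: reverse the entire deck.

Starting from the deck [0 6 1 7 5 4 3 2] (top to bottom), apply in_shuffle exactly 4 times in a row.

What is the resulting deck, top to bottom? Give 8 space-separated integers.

Answer: 7 2 1 3 6 4 0 5

Derivation:
After op 1 (in_shuffle): [5 0 4 6 3 1 2 7]
After op 2 (in_shuffle): [3 5 1 0 2 4 7 6]
After op 3 (in_shuffle): [2 3 4 5 7 1 6 0]
After op 4 (in_shuffle): [7 2 1 3 6 4 0 5]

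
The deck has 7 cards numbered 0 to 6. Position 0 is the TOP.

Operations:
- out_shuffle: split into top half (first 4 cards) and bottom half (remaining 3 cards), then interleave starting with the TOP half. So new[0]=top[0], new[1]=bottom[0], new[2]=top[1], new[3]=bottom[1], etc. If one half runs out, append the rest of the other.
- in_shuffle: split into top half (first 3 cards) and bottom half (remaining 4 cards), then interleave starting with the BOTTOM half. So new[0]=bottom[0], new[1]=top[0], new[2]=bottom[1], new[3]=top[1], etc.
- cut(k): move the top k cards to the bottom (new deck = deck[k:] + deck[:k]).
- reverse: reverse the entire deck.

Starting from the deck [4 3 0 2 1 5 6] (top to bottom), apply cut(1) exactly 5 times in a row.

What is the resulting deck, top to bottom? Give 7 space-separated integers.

After op 1 (cut(1)): [3 0 2 1 5 6 4]
After op 2 (cut(1)): [0 2 1 5 6 4 3]
After op 3 (cut(1)): [2 1 5 6 4 3 0]
After op 4 (cut(1)): [1 5 6 4 3 0 2]
After op 5 (cut(1)): [5 6 4 3 0 2 1]

Answer: 5 6 4 3 0 2 1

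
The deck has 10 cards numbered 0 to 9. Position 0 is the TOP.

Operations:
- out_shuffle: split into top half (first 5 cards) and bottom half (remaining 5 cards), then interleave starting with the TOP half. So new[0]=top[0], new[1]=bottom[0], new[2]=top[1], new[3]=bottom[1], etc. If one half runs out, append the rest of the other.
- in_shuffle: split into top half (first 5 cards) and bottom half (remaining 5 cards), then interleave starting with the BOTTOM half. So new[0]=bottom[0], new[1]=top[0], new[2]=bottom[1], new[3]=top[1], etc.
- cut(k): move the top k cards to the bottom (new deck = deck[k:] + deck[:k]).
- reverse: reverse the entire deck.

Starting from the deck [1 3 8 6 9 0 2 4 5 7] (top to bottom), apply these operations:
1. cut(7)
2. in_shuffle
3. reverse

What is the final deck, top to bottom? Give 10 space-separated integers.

After op 1 (cut(7)): [4 5 7 1 3 8 6 9 0 2]
After op 2 (in_shuffle): [8 4 6 5 9 7 0 1 2 3]
After op 3 (reverse): [3 2 1 0 7 9 5 6 4 8]

Answer: 3 2 1 0 7 9 5 6 4 8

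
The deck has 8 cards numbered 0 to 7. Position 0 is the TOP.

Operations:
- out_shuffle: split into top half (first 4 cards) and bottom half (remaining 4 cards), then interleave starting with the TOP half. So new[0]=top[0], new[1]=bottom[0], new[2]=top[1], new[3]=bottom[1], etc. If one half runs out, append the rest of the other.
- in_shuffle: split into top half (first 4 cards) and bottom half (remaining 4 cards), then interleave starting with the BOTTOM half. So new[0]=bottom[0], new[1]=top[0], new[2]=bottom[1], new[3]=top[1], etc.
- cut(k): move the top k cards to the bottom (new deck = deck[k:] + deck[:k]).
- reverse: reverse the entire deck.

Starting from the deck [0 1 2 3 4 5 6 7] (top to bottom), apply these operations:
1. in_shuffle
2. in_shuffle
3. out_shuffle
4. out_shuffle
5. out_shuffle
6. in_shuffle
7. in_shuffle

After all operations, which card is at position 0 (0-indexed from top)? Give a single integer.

Answer: 3

Derivation:
After op 1 (in_shuffle): [4 0 5 1 6 2 7 3]
After op 2 (in_shuffle): [6 4 2 0 7 5 3 1]
After op 3 (out_shuffle): [6 7 4 5 2 3 0 1]
After op 4 (out_shuffle): [6 2 7 3 4 0 5 1]
After op 5 (out_shuffle): [6 4 2 0 7 5 3 1]
After op 6 (in_shuffle): [7 6 5 4 3 2 1 0]
After op 7 (in_shuffle): [3 7 2 6 1 5 0 4]
Position 0: card 3.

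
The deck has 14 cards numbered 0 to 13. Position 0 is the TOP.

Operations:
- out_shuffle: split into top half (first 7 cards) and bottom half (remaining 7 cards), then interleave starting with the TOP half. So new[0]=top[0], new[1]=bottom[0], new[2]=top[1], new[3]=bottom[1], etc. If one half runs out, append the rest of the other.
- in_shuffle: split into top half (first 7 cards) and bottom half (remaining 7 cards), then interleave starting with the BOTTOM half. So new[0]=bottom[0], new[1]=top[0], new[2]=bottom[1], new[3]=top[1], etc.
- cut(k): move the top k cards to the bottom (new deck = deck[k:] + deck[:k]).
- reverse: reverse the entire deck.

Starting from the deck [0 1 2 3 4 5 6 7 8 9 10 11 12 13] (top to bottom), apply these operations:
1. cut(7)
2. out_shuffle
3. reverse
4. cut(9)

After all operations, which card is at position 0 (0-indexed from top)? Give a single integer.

Answer: 9

Derivation:
After op 1 (cut(7)): [7 8 9 10 11 12 13 0 1 2 3 4 5 6]
After op 2 (out_shuffle): [7 0 8 1 9 2 10 3 11 4 12 5 13 6]
After op 3 (reverse): [6 13 5 12 4 11 3 10 2 9 1 8 0 7]
After op 4 (cut(9)): [9 1 8 0 7 6 13 5 12 4 11 3 10 2]
Position 0: card 9.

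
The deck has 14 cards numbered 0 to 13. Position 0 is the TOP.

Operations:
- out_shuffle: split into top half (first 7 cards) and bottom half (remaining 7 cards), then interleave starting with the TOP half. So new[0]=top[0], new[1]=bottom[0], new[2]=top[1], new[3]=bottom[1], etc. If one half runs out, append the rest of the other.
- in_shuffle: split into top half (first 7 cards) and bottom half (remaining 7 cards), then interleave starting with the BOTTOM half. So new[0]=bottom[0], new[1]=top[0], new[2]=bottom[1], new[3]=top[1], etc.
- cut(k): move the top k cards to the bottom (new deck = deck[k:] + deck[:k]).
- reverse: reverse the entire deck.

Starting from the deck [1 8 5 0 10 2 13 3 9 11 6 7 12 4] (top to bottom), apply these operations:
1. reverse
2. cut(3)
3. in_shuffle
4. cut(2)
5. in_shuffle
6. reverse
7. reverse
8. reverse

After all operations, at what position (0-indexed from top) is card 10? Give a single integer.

Answer: 5

Derivation:
After op 1 (reverse): [4 12 7 6 11 9 3 13 2 10 0 5 8 1]
After op 2 (cut(3)): [6 11 9 3 13 2 10 0 5 8 1 4 12 7]
After op 3 (in_shuffle): [0 6 5 11 8 9 1 3 4 13 12 2 7 10]
After op 4 (cut(2)): [5 11 8 9 1 3 4 13 12 2 7 10 0 6]
After op 5 (in_shuffle): [13 5 12 11 2 8 7 9 10 1 0 3 6 4]
After op 6 (reverse): [4 6 3 0 1 10 9 7 8 2 11 12 5 13]
After op 7 (reverse): [13 5 12 11 2 8 7 9 10 1 0 3 6 4]
After op 8 (reverse): [4 6 3 0 1 10 9 7 8 2 11 12 5 13]
Card 10 is at position 5.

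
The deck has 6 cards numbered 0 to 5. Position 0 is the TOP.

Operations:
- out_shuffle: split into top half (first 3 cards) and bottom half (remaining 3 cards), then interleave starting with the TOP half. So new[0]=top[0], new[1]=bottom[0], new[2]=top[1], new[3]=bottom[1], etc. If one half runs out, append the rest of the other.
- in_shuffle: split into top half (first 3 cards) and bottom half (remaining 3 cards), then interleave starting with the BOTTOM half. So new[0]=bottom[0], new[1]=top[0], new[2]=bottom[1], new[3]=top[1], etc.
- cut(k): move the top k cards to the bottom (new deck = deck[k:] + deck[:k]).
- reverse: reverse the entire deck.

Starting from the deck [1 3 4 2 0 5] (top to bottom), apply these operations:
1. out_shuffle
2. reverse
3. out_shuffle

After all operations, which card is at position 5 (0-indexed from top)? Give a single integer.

Answer: 1

Derivation:
After op 1 (out_shuffle): [1 2 3 0 4 5]
After op 2 (reverse): [5 4 0 3 2 1]
After op 3 (out_shuffle): [5 3 4 2 0 1]
Position 5: card 1.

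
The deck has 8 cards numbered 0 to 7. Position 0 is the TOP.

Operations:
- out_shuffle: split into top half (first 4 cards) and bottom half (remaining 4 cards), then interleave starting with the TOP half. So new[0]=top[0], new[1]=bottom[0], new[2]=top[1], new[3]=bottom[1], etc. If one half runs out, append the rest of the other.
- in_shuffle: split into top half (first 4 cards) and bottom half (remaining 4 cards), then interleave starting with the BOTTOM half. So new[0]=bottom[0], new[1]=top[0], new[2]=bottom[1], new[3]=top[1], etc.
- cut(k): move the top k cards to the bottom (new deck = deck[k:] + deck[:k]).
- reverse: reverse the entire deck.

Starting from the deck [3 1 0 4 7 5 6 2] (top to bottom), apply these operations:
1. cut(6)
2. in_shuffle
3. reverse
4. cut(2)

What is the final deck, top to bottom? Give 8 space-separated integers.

After op 1 (cut(6)): [6 2 3 1 0 4 7 5]
After op 2 (in_shuffle): [0 6 4 2 7 3 5 1]
After op 3 (reverse): [1 5 3 7 2 4 6 0]
After op 4 (cut(2)): [3 7 2 4 6 0 1 5]

Answer: 3 7 2 4 6 0 1 5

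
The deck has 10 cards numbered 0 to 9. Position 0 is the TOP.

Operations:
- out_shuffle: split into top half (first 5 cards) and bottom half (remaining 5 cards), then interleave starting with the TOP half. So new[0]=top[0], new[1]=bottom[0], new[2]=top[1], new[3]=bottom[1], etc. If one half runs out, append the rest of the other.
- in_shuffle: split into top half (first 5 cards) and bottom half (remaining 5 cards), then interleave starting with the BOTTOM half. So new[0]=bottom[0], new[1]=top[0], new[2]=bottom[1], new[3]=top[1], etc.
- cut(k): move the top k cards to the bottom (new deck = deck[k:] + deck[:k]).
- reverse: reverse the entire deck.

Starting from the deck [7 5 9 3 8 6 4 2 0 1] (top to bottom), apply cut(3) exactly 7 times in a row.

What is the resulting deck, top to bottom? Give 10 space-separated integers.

Answer: 5 9 3 8 6 4 2 0 1 7

Derivation:
After op 1 (cut(3)): [3 8 6 4 2 0 1 7 5 9]
After op 2 (cut(3)): [4 2 0 1 7 5 9 3 8 6]
After op 3 (cut(3)): [1 7 5 9 3 8 6 4 2 0]
After op 4 (cut(3)): [9 3 8 6 4 2 0 1 7 5]
After op 5 (cut(3)): [6 4 2 0 1 7 5 9 3 8]
After op 6 (cut(3)): [0 1 7 5 9 3 8 6 4 2]
After op 7 (cut(3)): [5 9 3 8 6 4 2 0 1 7]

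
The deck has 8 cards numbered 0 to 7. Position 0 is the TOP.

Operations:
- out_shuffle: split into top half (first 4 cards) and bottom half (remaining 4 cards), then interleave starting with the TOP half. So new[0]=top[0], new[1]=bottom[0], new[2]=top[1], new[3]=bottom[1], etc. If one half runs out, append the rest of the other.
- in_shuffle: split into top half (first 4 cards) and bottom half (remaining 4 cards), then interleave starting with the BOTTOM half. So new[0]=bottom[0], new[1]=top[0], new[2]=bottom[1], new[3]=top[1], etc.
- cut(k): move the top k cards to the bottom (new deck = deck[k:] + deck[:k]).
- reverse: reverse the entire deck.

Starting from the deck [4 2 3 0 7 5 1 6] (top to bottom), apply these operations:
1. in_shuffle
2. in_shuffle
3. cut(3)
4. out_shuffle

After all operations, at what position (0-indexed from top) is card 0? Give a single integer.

After op 1 (in_shuffle): [7 4 5 2 1 3 6 0]
After op 2 (in_shuffle): [1 7 3 4 6 5 0 2]
After op 3 (cut(3)): [4 6 5 0 2 1 7 3]
After op 4 (out_shuffle): [4 2 6 1 5 7 0 3]
Card 0 is at position 6.

Answer: 6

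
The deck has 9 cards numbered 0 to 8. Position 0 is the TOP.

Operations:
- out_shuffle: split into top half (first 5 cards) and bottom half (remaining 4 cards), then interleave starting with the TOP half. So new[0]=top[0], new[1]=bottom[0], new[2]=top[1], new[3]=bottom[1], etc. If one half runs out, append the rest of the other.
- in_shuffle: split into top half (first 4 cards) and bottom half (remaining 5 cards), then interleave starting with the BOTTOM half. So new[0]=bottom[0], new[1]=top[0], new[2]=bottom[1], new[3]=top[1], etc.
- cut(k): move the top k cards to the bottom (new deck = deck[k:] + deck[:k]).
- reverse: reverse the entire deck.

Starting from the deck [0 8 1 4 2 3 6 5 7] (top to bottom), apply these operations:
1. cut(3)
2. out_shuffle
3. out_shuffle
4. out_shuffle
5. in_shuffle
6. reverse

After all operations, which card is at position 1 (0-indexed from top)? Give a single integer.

After op 1 (cut(3)): [4 2 3 6 5 7 0 8 1]
After op 2 (out_shuffle): [4 7 2 0 3 8 6 1 5]
After op 3 (out_shuffle): [4 8 7 6 2 1 0 5 3]
After op 4 (out_shuffle): [4 1 8 0 7 5 6 3 2]
After op 5 (in_shuffle): [7 4 5 1 6 8 3 0 2]
After op 6 (reverse): [2 0 3 8 6 1 5 4 7]
Position 1: card 0.

Answer: 0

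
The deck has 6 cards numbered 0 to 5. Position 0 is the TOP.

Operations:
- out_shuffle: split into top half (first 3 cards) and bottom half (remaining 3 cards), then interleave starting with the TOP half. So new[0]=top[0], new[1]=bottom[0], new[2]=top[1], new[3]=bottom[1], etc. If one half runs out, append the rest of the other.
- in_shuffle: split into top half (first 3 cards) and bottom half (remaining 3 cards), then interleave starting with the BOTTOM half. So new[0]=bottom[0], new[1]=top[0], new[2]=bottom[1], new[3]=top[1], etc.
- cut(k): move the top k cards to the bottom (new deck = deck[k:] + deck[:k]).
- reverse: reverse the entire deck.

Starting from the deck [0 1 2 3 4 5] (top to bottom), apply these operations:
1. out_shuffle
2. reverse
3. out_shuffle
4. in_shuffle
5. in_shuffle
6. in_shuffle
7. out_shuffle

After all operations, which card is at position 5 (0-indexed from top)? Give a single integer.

Answer: 0

Derivation:
After op 1 (out_shuffle): [0 3 1 4 2 5]
After op 2 (reverse): [5 2 4 1 3 0]
After op 3 (out_shuffle): [5 1 2 3 4 0]
After op 4 (in_shuffle): [3 5 4 1 0 2]
After op 5 (in_shuffle): [1 3 0 5 2 4]
After op 6 (in_shuffle): [5 1 2 3 4 0]
After op 7 (out_shuffle): [5 3 1 4 2 0]
Position 5: card 0.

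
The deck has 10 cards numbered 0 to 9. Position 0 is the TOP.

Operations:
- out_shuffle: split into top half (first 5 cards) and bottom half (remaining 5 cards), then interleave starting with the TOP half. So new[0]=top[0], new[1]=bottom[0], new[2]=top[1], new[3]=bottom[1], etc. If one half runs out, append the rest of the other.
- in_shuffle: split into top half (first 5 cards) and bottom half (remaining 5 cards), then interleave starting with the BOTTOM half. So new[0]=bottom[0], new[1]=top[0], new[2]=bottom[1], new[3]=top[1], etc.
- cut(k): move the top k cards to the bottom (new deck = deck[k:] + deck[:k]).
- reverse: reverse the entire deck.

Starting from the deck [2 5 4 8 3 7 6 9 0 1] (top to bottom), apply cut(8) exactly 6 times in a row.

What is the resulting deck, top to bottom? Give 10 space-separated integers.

After op 1 (cut(8)): [0 1 2 5 4 8 3 7 6 9]
After op 2 (cut(8)): [6 9 0 1 2 5 4 8 3 7]
After op 3 (cut(8)): [3 7 6 9 0 1 2 5 4 8]
After op 4 (cut(8)): [4 8 3 7 6 9 0 1 2 5]
After op 5 (cut(8)): [2 5 4 8 3 7 6 9 0 1]
After op 6 (cut(8)): [0 1 2 5 4 8 3 7 6 9]

Answer: 0 1 2 5 4 8 3 7 6 9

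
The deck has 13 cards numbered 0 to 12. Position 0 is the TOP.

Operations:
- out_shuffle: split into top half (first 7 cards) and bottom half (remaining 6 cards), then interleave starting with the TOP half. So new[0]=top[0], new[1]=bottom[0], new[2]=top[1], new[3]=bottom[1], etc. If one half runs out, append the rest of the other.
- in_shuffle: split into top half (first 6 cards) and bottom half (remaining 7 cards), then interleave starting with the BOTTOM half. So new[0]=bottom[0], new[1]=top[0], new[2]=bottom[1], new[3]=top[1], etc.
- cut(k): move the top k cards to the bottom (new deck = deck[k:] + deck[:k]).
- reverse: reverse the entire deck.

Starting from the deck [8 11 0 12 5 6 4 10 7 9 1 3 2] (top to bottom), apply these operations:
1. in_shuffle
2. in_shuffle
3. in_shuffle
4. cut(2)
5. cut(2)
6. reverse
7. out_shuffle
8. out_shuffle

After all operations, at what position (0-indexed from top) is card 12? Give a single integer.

After op 1 (in_shuffle): [4 8 10 11 7 0 9 12 1 5 3 6 2]
After op 2 (in_shuffle): [9 4 12 8 1 10 5 11 3 7 6 0 2]
After op 3 (in_shuffle): [5 9 11 4 3 12 7 8 6 1 0 10 2]
After op 4 (cut(2)): [11 4 3 12 7 8 6 1 0 10 2 5 9]
After op 5 (cut(2)): [3 12 7 8 6 1 0 10 2 5 9 11 4]
After op 6 (reverse): [4 11 9 5 2 10 0 1 6 8 7 12 3]
After op 7 (out_shuffle): [4 1 11 6 9 8 5 7 2 12 10 3 0]
After op 8 (out_shuffle): [4 7 1 2 11 12 6 10 9 3 8 0 5]
Card 12 is at position 5.

Answer: 5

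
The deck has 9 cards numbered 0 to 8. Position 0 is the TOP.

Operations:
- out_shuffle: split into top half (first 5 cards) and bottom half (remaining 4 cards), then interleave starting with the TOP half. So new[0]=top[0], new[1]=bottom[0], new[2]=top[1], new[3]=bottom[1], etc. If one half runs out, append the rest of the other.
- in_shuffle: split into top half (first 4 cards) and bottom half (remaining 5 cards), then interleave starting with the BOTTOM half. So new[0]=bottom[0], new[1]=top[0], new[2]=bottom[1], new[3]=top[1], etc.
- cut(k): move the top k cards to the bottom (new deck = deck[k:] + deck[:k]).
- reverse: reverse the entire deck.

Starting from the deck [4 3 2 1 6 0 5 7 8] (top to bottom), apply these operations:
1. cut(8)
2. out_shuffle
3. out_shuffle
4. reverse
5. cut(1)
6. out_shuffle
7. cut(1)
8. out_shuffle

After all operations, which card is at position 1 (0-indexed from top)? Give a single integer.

Answer: 4

Derivation:
After op 1 (cut(8)): [8 4 3 2 1 6 0 5 7]
After op 2 (out_shuffle): [8 6 4 0 3 5 2 7 1]
After op 3 (out_shuffle): [8 5 6 2 4 7 0 1 3]
After op 4 (reverse): [3 1 0 7 4 2 6 5 8]
After op 5 (cut(1)): [1 0 7 4 2 6 5 8 3]
After op 6 (out_shuffle): [1 6 0 5 7 8 4 3 2]
After op 7 (cut(1)): [6 0 5 7 8 4 3 2 1]
After op 8 (out_shuffle): [6 4 0 3 5 2 7 1 8]
Position 1: card 4.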